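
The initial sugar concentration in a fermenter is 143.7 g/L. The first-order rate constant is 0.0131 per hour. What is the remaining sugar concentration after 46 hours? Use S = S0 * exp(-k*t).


S = S0 * exp(-k * t)
S = 143.7 * exp(-0.0131 * 46)
S = 78.6595 g/L

78.6595 g/L


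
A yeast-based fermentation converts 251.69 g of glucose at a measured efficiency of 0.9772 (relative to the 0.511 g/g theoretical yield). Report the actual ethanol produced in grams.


Actual ethanol: m = 0.511 * 251.69 * 0.9772
m = 125.6812 g

125.6812 g


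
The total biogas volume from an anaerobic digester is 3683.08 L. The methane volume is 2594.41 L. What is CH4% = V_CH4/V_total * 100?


CH4% = V_CH4 / V_total * 100
= 2594.41 / 3683.08 * 100
= 70.4413%

70.4413%


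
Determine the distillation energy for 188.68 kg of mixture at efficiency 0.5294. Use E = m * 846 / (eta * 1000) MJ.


E = m * 846 / (eta * 1000)
= 188.68 * 846 / (0.5294 * 1000)
= 301.5173 MJ

301.5173 MJ


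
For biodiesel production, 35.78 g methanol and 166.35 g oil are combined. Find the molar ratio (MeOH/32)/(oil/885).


Molar ratio = n_MeOH / n_oil = (MeOH/32) / (oil/885) = (MeOH * 885) / (32 * oil)
= (35.78 * 885) / (32 * 166.35)
= 5.9485

5.9485


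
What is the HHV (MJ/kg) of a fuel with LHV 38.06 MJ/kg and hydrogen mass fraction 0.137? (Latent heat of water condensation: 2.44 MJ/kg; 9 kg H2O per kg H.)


HHV = LHV + H_frac * 9 * 2.44
= 38.06 + 0.137 * 9 * 2.44
= 41.0685 MJ/kg

41.0685 MJ/kg


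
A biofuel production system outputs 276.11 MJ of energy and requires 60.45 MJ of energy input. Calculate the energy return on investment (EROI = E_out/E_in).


EROI = E_out / E_in
= 276.11 / 60.45
= 4.5676

4.5676


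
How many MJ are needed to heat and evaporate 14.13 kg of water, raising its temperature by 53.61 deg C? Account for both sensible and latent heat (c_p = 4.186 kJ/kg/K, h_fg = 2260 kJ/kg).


E = m_water * (4.186 * dT + 2260) / 1000
= 14.13 * (4.186 * 53.61 + 2260) / 1000
= 35.1047 MJ

35.1047 MJ


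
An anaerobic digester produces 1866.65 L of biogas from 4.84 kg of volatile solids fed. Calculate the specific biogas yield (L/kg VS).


Y = V / VS
= 1866.65 / 4.84
= 385.6715 L/kg VS

385.6715 L/kg VS


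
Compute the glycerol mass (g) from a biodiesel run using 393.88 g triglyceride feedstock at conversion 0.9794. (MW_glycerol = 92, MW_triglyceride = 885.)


glycerol = oil * conv * (92/885)
= 393.88 * 0.9794 * 92 / 885
= 40.1022 g

40.1022 g


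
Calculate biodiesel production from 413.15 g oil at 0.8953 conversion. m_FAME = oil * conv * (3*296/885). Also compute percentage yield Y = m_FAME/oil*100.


m_FAME = oil * conv * (3 * 296 / 885) = oil * conv * (888/885)
= 413.15 * 0.8953 * 888 / 885
= 371.1471 g
Y = m_FAME / oil * 100 = conv * (888/885) * 100
= 0.8953 * 888 / 885 * 100
= 89.83%

371.1471 g FAME; Y = 89.83%


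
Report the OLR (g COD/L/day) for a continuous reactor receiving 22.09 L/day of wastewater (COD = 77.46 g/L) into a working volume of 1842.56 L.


OLR = Q * S / V
= 22.09 * 77.46 / 1842.56
= 0.9286 g/L/day

0.9286 g/L/day


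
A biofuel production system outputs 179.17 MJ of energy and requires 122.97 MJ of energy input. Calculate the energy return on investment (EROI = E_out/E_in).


EROI = E_out / E_in
= 179.17 / 122.97
= 1.4570

1.4570


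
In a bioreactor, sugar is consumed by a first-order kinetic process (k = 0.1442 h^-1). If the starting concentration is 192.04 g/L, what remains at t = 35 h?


S = S0 * exp(-k * t)
S = 192.04 * exp(-0.1442 * 35)
S = 1.2345 g/L

1.2345 g/L


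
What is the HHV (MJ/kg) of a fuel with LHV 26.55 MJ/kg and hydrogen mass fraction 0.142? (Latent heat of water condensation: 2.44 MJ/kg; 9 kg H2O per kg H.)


HHV = LHV + H_frac * 9 * 2.44
= 26.55 + 0.142 * 9 * 2.44
= 29.6683 MJ/kg

29.6683 MJ/kg


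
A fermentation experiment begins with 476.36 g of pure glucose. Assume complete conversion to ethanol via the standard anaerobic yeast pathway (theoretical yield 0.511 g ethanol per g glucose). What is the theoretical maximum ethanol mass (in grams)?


Theoretical ethanol yield: m_EtOH = 0.511 * m_glucose
m_EtOH = 0.511 * 476.36 = 243.4200 g

243.4200 g


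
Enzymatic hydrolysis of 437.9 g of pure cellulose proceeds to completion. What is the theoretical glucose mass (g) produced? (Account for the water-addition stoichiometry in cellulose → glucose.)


glucose = cellulose * 180/162
= 437.9 * 180/162
= 486.5556 g

486.5556 g


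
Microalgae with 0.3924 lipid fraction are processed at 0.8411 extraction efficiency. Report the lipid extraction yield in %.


Y = lipid_content * extraction_eff * 100
= 0.3924 * 0.8411 * 100
= 33.0048%

33.0048%


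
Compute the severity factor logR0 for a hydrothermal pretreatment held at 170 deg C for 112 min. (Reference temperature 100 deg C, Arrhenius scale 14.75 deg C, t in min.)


logR0 = log10(t * exp((T - 100) / 14.75))
= log10(112 * exp((170 - 100) / 14.75))
= 4.1103

4.1103


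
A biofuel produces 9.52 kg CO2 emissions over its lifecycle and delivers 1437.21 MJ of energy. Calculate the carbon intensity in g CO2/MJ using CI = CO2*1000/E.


CI = CO2 * 1000 / E
= 9.52 * 1000 / 1437.21
= 6.6239 g CO2/MJ

6.6239 g CO2/MJ


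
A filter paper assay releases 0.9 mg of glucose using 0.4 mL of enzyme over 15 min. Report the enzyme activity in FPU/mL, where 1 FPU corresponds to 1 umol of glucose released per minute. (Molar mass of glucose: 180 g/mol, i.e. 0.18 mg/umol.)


Activity = glucose_mg / (0.18 mg/umol * V_mL * t_min)
= 0.9 / (0.18 * 0.4 * 15)
= 0.8333 FPU/mL

0.8333 FPU/mL


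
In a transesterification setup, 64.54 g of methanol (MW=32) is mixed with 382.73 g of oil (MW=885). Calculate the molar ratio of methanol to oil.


Molar ratio = n_MeOH / n_oil = (MeOH/32) / (oil/885) = (MeOH * 885) / (32 * oil)
= (64.54 * 885) / (32 * 382.73)
= 4.6637

4.6637


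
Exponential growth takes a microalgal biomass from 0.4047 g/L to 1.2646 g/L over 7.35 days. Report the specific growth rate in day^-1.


mu = ln(X2/X1) / dt
= ln(1.2646/0.4047) / 7.35
= 0.1550 per day

0.1550 per day


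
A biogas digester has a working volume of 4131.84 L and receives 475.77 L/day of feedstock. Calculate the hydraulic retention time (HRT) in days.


HRT = V / Q
= 4131.84 / 475.77
= 8.6845 days

8.6845 days


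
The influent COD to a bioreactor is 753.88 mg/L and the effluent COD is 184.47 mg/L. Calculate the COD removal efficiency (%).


eta = (COD_in - COD_out) / COD_in * 100
= (753.88 - 184.47) / 753.88 * 100
= 75.5306%

75.5306%


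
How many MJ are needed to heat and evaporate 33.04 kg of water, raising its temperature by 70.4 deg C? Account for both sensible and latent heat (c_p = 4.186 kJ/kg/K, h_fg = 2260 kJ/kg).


E = m_water * (4.186 * dT + 2260) / 1000
= 33.04 * (4.186 * 70.4 + 2260) / 1000
= 84.4071 MJ

84.4071 MJ


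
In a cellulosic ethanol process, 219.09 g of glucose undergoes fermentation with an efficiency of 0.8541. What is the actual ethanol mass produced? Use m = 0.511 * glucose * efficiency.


Actual ethanol: m = 0.511 * 219.09 * 0.8541
m = 95.6208 g

95.6208 g


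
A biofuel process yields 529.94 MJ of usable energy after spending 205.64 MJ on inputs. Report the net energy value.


NEV = E_out - E_in
= 529.94 - 205.64
= 324.3000 MJ

324.3000 MJ


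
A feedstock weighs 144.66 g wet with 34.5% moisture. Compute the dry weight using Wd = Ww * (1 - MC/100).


Wd = Ww * (1 - MC/100)
= 144.66 * (1 - 34.5/100)
= 94.7523 g

94.7523 g


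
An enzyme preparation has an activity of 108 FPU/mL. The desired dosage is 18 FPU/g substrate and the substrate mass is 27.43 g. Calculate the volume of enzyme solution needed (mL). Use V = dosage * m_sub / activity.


V = dosage * m_sub / activity
V = 18 * 27.43 / 108
V = 4.5717 mL

4.5717 mL


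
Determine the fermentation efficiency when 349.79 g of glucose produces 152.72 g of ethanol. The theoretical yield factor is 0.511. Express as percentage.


Fermentation efficiency = (actual / (0.511 * glucose)) * 100
= (152.72 / (0.511 * 349.79)) * 100
= 85.4413%

85.4413%


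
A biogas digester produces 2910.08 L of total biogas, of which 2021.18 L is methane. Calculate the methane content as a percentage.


CH4% = V_CH4 / V_total * 100
= 2021.18 / 2910.08 * 100
= 69.4544%

69.4544%


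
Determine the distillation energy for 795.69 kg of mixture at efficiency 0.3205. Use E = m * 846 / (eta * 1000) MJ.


E = m * 846 / (eta * 1000)
= 795.69 * 846 / (0.3205 * 1000)
= 2100.3237 MJ

2100.3237 MJ


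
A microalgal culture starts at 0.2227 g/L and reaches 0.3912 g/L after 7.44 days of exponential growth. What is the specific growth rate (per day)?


mu = ln(X2/X1) / dt
= ln(0.3912/0.2227) / 7.44
= 0.0757 per day

0.0757 per day


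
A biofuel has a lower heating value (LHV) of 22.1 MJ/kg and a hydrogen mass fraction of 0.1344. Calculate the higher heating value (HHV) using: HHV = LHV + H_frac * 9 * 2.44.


HHV = LHV + H_frac * 9 * 2.44
= 22.1 + 0.1344 * 9 * 2.44
= 25.0514 MJ/kg

25.0514 MJ/kg


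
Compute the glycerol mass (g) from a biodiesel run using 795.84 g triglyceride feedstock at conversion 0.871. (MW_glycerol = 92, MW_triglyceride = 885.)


glycerol = oil * conv * (92/885)
= 795.84 * 0.871 * 92 / 885
= 72.0590 g

72.0590 g


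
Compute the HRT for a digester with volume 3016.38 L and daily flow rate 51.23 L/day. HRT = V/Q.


HRT = V / Q
= 3016.38 / 51.23
= 58.8792 days

58.8792 days


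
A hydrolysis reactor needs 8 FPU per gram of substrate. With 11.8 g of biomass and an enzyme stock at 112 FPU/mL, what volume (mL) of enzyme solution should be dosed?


V = dosage * m_sub / activity
V = 8 * 11.8 / 112
V = 0.8429 mL

0.8429 mL


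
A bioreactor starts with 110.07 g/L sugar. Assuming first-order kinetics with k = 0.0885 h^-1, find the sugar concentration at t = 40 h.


S = S0 * exp(-k * t)
S = 110.07 * exp(-0.0885 * 40)
S = 3.1935 g/L

3.1935 g/L


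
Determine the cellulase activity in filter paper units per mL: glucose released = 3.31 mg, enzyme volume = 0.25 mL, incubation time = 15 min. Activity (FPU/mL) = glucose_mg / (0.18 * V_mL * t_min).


Activity = glucose_mg / (0.18 mg/umol * V_mL * t_min)
= 3.31 / (0.18 * 0.25 * 15)
= 4.9037 FPU/mL

4.9037 FPU/mL


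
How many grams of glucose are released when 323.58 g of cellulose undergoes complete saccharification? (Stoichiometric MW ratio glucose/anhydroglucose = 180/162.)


glucose = cellulose * 180/162
= 323.58 * 180/162
= 359.5333 g

359.5333 g


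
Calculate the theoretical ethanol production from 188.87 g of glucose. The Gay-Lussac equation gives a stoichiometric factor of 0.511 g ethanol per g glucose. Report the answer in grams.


Theoretical ethanol yield: m_EtOH = 0.511 * m_glucose
m_EtOH = 0.511 * 188.87 = 96.5126 g

96.5126 g


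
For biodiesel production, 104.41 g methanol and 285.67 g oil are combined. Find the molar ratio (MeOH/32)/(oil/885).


Molar ratio = n_MeOH / n_oil = (MeOH/32) / (oil/885) = (MeOH * 885) / (32 * oil)
= (104.41 * 885) / (32 * 285.67)
= 10.1081

10.1081


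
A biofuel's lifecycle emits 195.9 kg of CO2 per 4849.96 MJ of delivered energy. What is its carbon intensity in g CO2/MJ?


CI = CO2 * 1000 / E
= 195.9 * 1000 / 4849.96
= 40.3921 g CO2/MJ

40.3921 g CO2/MJ


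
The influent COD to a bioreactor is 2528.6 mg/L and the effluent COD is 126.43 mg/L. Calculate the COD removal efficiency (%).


eta = (COD_in - COD_out) / COD_in * 100
= (2528.6 - 126.43) / 2528.6 * 100
= 95.0000%

95.0000%


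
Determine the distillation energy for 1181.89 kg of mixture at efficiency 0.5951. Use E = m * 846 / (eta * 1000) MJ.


E = m * 846 / (eta * 1000)
= 1181.89 * 846 / (0.5951 * 1000)
= 1680.1864 MJ

1680.1864 MJ


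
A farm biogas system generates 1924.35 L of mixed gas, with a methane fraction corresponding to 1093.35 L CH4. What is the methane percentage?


CH4% = V_CH4 / V_total * 100
= 1093.35 / 1924.35 * 100
= 56.8166%

56.8166%


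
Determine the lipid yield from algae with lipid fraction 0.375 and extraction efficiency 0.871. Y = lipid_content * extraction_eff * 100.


Y = lipid_content * extraction_eff * 100
= 0.375 * 0.871 * 100
= 32.6625%

32.6625%


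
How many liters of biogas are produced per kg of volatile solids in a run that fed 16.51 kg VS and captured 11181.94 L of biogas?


Y = V / VS
= 11181.94 / 16.51
= 677.2829 L/kg VS

677.2829 L/kg VS


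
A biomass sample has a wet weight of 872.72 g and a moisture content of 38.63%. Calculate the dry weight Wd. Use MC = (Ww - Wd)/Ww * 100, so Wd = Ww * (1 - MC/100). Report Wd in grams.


Wd = Ww * (1 - MC/100)
= 872.72 * (1 - 38.63/100)
= 535.5883 g

535.5883 g


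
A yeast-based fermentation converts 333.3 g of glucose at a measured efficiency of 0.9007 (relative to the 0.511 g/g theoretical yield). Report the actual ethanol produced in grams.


Actual ethanol: m = 0.511 * 333.3 * 0.9007
m = 153.4039 g

153.4039 g


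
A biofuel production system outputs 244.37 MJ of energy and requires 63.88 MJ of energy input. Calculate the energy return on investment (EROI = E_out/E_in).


EROI = E_out / E_in
= 244.37 / 63.88
= 3.8255

3.8255


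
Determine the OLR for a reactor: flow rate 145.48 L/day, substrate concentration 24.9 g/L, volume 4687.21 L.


OLR = Q * S / V
= 145.48 * 24.9 / 4687.21
= 0.7728 g/L/day

0.7728 g/L/day


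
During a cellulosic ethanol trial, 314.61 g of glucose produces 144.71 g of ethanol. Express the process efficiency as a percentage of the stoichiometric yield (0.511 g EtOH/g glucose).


Fermentation efficiency = (actual / (0.511 * glucose)) * 100
= (144.71 / (0.511 * 314.61)) * 100
= 90.0130%

90.0130%


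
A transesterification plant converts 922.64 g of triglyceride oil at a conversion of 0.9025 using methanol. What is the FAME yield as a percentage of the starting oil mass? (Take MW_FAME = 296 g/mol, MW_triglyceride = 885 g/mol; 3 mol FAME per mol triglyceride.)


m_FAME = oil * conv * (3 * 296 / 885) = oil * conv * (888/885)
= 922.64 * 0.9025 * 888 / 885
= 835.5053 g
Y = m_FAME / oil * 100 = conv * (888/885) * 100
= 0.9025 * 888 / 885 * 100
= 90.56%

90.56%


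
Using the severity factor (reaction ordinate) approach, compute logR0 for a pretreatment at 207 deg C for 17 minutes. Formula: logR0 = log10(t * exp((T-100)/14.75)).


logR0 = log10(t * exp((T - 100) / 14.75))
= log10(17 * exp((207 - 100) / 14.75))
= 4.3809

4.3809


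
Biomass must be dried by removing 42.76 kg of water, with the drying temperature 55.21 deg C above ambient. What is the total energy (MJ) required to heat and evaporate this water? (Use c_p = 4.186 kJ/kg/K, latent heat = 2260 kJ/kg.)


E = m_water * (4.186 * dT + 2260) / 1000
= 42.76 * (4.186 * 55.21 + 2260) / 1000
= 106.5198 MJ

106.5198 MJ


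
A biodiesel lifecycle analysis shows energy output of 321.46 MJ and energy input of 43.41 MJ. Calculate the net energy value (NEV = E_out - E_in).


NEV = E_out - E_in
= 321.46 - 43.41
= 278.0500 MJ

278.0500 MJ


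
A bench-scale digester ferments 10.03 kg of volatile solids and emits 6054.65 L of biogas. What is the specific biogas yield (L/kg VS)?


Y = V / VS
= 6054.65 / 10.03
= 603.6540 L/kg VS

603.6540 L/kg VS


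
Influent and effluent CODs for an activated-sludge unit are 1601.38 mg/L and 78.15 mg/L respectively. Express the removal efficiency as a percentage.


eta = (COD_in - COD_out) / COD_in * 100
= (1601.38 - 78.15) / 1601.38 * 100
= 95.1198%

95.1198%


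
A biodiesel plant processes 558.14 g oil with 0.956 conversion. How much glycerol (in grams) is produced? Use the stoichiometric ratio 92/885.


glycerol = oil * conv * (92/885)
= 558.14 * 0.956 * 92 / 885
= 55.4684 g

55.4684 g


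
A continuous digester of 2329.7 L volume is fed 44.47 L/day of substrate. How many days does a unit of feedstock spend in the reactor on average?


HRT = V / Q
= 2329.7 / 44.47
= 52.3881 days

52.3881 days


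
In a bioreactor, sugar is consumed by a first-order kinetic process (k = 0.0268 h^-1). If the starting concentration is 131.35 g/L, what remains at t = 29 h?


S = S0 * exp(-k * t)
S = 131.35 * exp(-0.0268 * 29)
S = 60.3805 g/L

60.3805 g/L


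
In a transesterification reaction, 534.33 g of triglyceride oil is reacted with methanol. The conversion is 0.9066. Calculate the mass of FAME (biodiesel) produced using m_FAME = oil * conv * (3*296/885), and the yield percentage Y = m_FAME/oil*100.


m_FAME = oil * conv * (3 * 296 / 885) = oil * conv * (888/885)
= 534.33 * 0.9066 * 888 / 885
= 486.0657 g
Y = m_FAME / oil * 100 = conv * (888/885) * 100
= 0.9066 * 888 / 885 * 100
= 90.97%

486.0657 g FAME; Y = 90.97%


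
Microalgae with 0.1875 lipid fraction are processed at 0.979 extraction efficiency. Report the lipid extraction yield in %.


Y = lipid_content * extraction_eff * 100
= 0.1875 * 0.979 * 100
= 18.3562%

18.3562%


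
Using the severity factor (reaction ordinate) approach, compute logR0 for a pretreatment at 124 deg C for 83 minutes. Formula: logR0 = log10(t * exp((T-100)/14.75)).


logR0 = log10(t * exp((T - 100) / 14.75))
= log10(83 * exp((124 - 100) / 14.75))
= 2.6257

2.6257


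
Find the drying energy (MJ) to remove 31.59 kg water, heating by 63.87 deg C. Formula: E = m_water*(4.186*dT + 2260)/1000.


E = m_water * (4.186 * dT + 2260) / 1000
= 31.59 * (4.186 * 63.87 + 2260) / 1000
= 79.8393 MJ

79.8393 MJ


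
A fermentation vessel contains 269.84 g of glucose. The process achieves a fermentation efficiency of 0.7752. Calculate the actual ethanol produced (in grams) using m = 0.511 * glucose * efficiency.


Actual ethanol: m = 0.511 * 269.84 * 0.7752
m = 106.8910 g

106.8910 g


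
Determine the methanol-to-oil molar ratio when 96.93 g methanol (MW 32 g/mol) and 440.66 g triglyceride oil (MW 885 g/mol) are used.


Molar ratio = n_MeOH / n_oil = (MeOH/32) / (oil/885) = (MeOH * 885) / (32 * oil)
= (96.93 * 885) / (32 * 440.66)
= 6.0834

6.0834


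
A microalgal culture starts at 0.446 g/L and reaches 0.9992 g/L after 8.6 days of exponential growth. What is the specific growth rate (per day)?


mu = ln(X2/X1) / dt
= ln(0.9992/0.446) / 8.6
= 0.0938 per day

0.0938 per day


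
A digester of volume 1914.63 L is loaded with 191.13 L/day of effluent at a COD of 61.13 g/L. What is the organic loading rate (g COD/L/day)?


OLR = Q * S / V
= 191.13 * 61.13 / 1914.63
= 6.1024 g/L/day

6.1024 g/L/day


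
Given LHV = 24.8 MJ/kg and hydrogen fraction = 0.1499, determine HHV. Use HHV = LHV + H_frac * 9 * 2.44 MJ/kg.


HHV = LHV + H_frac * 9 * 2.44
= 24.8 + 0.1499 * 9 * 2.44
= 28.0918 MJ/kg

28.0918 MJ/kg


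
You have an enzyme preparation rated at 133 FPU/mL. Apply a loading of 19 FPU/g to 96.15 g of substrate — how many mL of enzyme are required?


V = dosage * m_sub / activity
V = 19 * 96.15 / 133
V = 13.7357 mL

13.7357 mL


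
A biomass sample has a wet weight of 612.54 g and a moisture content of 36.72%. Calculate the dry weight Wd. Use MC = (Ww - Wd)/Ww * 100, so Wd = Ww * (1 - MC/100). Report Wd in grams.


Wd = Ww * (1 - MC/100)
= 612.54 * (1 - 36.72/100)
= 387.6153 g

387.6153 g


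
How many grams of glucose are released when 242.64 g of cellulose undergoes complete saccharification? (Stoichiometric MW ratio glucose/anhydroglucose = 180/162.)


glucose = cellulose * 180/162
= 242.64 * 180/162
= 269.6000 g

269.6000 g


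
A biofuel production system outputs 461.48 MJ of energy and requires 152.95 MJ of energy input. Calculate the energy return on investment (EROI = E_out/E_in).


EROI = E_out / E_in
= 461.48 / 152.95
= 3.0172

3.0172


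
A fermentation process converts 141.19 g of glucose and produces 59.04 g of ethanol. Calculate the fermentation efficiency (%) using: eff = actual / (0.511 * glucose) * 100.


Fermentation efficiency = (actual / (0.511 * glucose)) * 100
= (59.04 / (0.511 * 141.19)) * 100
= 81.8317%

81.8317%


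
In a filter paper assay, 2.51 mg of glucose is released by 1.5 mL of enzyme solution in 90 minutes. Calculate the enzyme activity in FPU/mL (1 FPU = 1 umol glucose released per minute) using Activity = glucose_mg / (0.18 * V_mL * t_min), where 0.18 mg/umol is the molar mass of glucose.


Activity = glucose_mg / (0.18 mg/umol * V_mL * t_min)
= 2.51 / (0.18 * 1.5 * 90)
= 0.1033 FPU/mL

0.1033 FPU/mL


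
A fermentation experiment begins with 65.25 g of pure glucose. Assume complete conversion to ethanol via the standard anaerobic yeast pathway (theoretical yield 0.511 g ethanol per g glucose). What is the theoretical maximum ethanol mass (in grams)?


Theoretical ethanol yield: m_EtOH = 0.511 * m_glucose
m_EtOH = 0.511 * 65.25 = 33.3428 g

33.3428 g


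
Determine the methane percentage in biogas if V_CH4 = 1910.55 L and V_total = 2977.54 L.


CH4% = V_CH4 / V_total * 100
= 1910.55 / 2977.54 * 100
= 64.1654%

64.1654%


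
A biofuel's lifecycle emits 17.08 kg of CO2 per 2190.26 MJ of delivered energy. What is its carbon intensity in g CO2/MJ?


CI = CO2 * 1000 / E
= 17.08 * 1000 / 2190.26
= 7.7982 g CO2/MJ

7.7982 g CO2/MJ


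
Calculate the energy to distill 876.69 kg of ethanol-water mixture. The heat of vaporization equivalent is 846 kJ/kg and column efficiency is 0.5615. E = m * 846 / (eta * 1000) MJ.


E = m * 846 / (eta * 1000)
= 876.69 * 846 / (0.5615 * 1000)
= 1320.8900 MJ

1320.8900 MJ


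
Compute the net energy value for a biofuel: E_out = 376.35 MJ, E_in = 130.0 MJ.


NEV = E_out - E_in
= 376.35 - 130.0
= 246.3500 MJ

246.3500 MJ


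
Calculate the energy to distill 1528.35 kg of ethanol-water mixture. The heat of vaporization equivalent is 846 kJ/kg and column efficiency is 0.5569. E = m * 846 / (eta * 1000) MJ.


E = m * 846 / (eta * 1000)
= 1528.35 * 846 / (0.5569 * 1000)
= 2321.7527 MJ

2321.7527 MJ


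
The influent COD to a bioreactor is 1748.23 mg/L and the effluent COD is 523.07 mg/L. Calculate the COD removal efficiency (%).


eta = (COD_in - COD_out) / COD_in * 100
= (1748.23 - 523.07) / 1748.23 * 100
= 70.0800%

70.0800%


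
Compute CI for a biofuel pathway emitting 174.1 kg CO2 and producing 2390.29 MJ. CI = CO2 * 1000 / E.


CI = CO2 * 1000 / E
= 174.1 * 1000 / 2390.29
= 72.8364 g CO2/MJ

72.8364 g CO2/MJ


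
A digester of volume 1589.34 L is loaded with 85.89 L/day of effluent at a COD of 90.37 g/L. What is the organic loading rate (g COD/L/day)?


OLR = Q * S / V
= 85.89 * 90.37 / 1589.34
= 4.8837 g/L/day

4.8837 g/L/day


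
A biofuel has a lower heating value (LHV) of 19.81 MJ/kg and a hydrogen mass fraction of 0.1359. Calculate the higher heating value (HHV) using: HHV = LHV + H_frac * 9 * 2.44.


HHV = LHV + H_frac * 9 * 2.44
= 19.81 + 0.1359 * 9 * 2.44
= 22.7944 MJ/kg

22.7944 MJ/kg


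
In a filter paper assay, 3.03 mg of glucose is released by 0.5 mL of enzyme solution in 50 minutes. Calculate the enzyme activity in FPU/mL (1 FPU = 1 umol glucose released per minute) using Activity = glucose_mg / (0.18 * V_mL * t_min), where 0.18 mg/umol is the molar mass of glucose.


Activity = glucose_mg / (0.18 mg/umol * V_mL * t_min)
= 3.03 / (0.18 * 0.5 * 50)
= 0.6733 FPU/mL

0.6733 FPU/mL


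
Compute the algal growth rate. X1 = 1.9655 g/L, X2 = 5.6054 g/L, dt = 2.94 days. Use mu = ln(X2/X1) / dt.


mu = ln(X2/X1) / dt
= ln(5.6054/1.9655) / 2.94
= 0.3565 per day

0.3565 per day


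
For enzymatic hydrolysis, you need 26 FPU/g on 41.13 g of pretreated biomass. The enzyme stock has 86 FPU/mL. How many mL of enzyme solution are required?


V = dosage * m_sub / activity
V = 26 * 41.13 / 86
V = 12.4347 mL

12.4347 mL


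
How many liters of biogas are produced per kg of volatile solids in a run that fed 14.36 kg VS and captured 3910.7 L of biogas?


Y = V / VS
= 3910.7 / 14.36
= 272.3329 L/kg VS

272.3329 L/kg VS


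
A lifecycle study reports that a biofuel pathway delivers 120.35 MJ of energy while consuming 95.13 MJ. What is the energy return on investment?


EROI = E_out / E_in
= 120.35 / 95.13
= 1.2651

1.2651


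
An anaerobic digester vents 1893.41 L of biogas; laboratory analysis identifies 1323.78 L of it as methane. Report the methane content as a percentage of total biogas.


CH4% = V_CH4 / V_total * 100
= 1323.78 / 1893.41 * 100
= 69.9151%

69.9151%


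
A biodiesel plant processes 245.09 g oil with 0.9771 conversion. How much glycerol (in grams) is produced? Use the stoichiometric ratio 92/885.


glycerol = oil * conv * (92/885)
= 245.09 * 0.9771 * 92 / 885
= 24.8948 g

24.8948 g


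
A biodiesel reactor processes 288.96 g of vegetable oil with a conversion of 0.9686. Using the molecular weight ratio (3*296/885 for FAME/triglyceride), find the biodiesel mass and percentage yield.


m_FAME = oil * conv * (3 * 296 / 885) = oil * conv * (888/885)
= 288.96 * 0.9686 * 888 / 885
= 280.8354 g
Y = m_FAME / oil * 100 = conv * (888/885) * 100
= 0.9686 * 888 / 885 * 100
= 97.19%

280.8354 g FAME; Y = 97.19%


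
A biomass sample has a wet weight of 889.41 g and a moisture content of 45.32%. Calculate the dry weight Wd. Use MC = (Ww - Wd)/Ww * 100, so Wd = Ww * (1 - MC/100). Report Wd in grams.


Wd = Ww * (1 - MC/100)
= 889.41 * (1 - 45.32/100)
= 486.3294 g

486.3294 g


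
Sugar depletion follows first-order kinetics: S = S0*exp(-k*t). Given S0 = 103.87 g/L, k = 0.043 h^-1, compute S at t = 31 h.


S = S0 * exp(-k * t)
S = 103.87 * exp(-0.043 * 31)
S = 27.3890 g/L

27.3890 g/L


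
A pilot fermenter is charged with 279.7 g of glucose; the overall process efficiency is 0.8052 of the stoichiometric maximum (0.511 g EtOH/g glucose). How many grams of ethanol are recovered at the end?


Actual ethanol: m = 0.511 * 279.7 * 0.8052
m = 115.0846 g

115.0846 g


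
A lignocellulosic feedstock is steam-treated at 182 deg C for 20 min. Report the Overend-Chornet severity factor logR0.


logR0 = log10(t * exp((T - 100) / 14.75))
= log10(20 * exp((182 - 100) / 14.75))
= 3.7154

3.7154


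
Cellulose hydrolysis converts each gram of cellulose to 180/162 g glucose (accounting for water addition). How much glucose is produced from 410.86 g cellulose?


glucose = cellulose * 180/162
= 410.86 * 180/162
= 456.5111 g

456.5111 g


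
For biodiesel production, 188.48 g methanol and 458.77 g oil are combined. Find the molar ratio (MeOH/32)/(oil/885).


Molar ratio = n_MeOH / n_oil = (MeOH/32) / (oil/885) = (MeOH * 885) / (32 * oil)
= (188.48 * 885) / (32 * 458.77)
= 11.3622

11.3622


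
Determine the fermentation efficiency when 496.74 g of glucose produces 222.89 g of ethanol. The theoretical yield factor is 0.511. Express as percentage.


Fermentation efficiency = (actual / (0.511 * glucose)) * 100
= (222.89 / (0.511 * 496.74)) * 100
= 87.8093%

87.8093%


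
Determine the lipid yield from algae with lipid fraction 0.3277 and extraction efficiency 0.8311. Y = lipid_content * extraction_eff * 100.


Y = lipid_content * extraction_eff * 100
= 0.3277 * 0.8311 * 100
= 27.2351%

27.2351%


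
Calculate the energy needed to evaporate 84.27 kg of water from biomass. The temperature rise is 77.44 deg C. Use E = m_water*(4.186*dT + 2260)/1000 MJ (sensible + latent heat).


E = m_water * (4.186 * dT + 2260) / 1000
= 84.27 * (4.186 * 77.44 + 2260) / 1000
= 217.7675 MJ

217.7675 MJ


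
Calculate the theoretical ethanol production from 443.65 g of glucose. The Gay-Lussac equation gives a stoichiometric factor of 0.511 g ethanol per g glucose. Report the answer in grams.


Theoretical ethanol yield: m_EtOH = 0.511 * m_glucose
m_EtOH = 0.511 * 443.65 = 226.7052 g

226.7052 g


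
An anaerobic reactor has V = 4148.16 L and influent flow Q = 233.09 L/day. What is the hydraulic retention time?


HRT = V / Q
= 4148.16 / 233.09
= 17.7964 days

17.7964 days


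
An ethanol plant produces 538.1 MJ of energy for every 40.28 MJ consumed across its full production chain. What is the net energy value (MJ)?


NEV = E_out - E_in
= 538.1 - 40.28
= 497.8200 MJ

497.8200 MJ


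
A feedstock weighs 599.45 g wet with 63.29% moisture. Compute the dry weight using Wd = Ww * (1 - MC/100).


Wd = Ww * (1 - MC/100)
= 599.45 * (1 - 63.29/100)
= 220.0581 g

220.0581 g


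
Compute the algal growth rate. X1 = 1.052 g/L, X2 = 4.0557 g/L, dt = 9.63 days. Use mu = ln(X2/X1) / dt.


mu = ln(X2/X1) / dt
= ln(4.0557/1.052) / 9.63
= 0.1401 per day

0.1401 per day


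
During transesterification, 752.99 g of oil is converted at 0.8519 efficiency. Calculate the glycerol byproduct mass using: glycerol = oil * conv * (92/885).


glycerol = oil * conv * (92/885)
= 752.99 * 0.8519 * 92 / 885
= 66.6841 g

66.6841 g


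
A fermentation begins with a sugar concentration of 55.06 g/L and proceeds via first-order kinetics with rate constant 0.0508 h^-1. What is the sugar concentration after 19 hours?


S = S0 * exp(-k * t)
S = 55.06 * exp(-0.0508 * 19)
S = 20.9727 g/L

20.9727 g/L


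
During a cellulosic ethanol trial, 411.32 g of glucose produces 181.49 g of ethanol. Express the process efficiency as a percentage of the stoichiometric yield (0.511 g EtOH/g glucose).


Fermentation efficiency = (actual / (0.511 * glucose)) * 100
= (181.49 / (0.511 * 411.32)) * 100
= 86.3479%

86.3479%


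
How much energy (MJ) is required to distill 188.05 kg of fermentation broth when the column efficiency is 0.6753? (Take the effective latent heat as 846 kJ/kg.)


E = m * 846 / (eta * 1000)
= 188.05 * 846 / (0.6753 * 1000)
= 235.5846 MJ

235.5846 MJ


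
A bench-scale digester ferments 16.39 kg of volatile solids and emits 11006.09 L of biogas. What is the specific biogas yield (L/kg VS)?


Y = V / VS
= 11006.09 / 16.39
= 671.5125 L/kg VS

671.5125 L/kg VS


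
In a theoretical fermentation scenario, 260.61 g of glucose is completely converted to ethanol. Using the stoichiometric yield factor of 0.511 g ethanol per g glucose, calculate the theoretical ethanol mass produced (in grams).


Theoretical ethanol yield: m_EtOH = 0.511 * m_glucose
m_EtOH = 0.511 * 260.61 = 133.1717 g

133.1717 g


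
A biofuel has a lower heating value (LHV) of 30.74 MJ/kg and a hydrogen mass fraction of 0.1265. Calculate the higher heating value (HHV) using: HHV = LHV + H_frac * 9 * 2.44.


HHV = LHV + H_frac * 9 * 2.44
= 30.74 + 0.1265 * 9 * 2.44
= 33.5179 MJ/kg

33.5179 MJ/kg


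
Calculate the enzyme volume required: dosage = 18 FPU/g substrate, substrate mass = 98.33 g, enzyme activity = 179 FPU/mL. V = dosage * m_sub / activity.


V = dosage * m_sub / activity
V = 18 * 98.33 / 179
V = 9.8879 mL

9.8879 mL


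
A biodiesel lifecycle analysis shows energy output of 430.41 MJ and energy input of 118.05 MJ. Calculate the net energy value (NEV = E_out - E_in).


NEV = E_out - E_in
= 430.41 - 118.05
= 312.3600 MJ

312.3600 MJ


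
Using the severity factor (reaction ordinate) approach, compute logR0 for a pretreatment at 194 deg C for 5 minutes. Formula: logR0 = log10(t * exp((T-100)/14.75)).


logR0 = log10(t * exp((T - 100) / 14.75))
= log10(5 * exp((194 - 100) / 14.75))
= 3.4667

3.4667


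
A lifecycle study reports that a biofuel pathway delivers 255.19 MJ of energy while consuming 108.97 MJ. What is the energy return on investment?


EROI = E_out / E_in
= 255.19 / 108.97
= 2.3418

2.3418


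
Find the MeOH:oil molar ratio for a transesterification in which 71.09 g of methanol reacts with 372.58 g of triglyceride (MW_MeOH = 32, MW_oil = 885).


Molar ratio = n_MeOH / n_oil = (MeOH/32) / (oil/885) = (MeOH * 885) / (32 * oil)
= (71.09 * 885) / (32 * 372.58)
= 5.2769

5.2769


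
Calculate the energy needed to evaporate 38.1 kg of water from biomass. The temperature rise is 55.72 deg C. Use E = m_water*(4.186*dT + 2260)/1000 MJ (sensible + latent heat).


E = m_water * (4.186 * dT + 2260) / 1000
= 38.1 * (4.186 * 55.72 + 2260) / 1000
= 94.9926 MJ

94.9926 MJ


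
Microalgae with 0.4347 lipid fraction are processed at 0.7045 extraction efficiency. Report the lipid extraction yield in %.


Y = lipid_content * extraction_eff * 100
= 0.4347 * 0.7045 * 100
= 30.6246%

30.6246%


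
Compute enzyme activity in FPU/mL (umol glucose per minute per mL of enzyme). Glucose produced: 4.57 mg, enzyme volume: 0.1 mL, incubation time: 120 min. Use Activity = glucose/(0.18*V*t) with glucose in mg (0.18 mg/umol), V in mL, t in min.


Activity = glucose_mg / (0.18 mg/umol * V_mL * t_min)
= 4.57 / (0.18 * 0.1 * 120)
= 2.1157 FPU/mL

2.1157 FPU/mL


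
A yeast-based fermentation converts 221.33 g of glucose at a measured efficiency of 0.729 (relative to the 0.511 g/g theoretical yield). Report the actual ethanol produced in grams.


Actual ethanol: m = 0.511 * 221.33 * 0.729
m = 82.4496 g

82.4496 g


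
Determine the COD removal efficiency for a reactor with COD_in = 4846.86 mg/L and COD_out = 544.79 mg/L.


eta = (COD_in - COD_out) / COD_in * 100
= (4846.86 - 544.79) / 4846.86 * 100
= 88.7599%

88.7599%


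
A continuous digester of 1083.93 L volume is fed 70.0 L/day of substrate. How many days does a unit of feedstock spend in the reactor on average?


HRT = V / Q
= 1083.93 / 70.0
= 15.4847 days

15.4847 days


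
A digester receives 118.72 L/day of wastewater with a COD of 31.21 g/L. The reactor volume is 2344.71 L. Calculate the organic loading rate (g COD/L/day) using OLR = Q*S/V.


OLR = Q * S / V
= 118.72 * 31.21 / 2344.71
= 1.5803 g/L/day

1.5803 g/L/day


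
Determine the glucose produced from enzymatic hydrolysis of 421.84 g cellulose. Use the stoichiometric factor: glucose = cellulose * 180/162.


glucose = cellulose * 180/162
= 421.84 * 180/162
= 468.7111 g

468.7111 g


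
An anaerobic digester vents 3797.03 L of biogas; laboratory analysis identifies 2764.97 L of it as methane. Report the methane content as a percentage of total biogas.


CH4% = V_CH4 / V_total * 100
= 2764.97 / 3797.03 * 100
= 72.8193%

72.8193%


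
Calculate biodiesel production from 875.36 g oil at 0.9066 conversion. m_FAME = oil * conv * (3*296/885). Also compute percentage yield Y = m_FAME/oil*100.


m_FAME = oil * conv * (3 * 296 / 885) = oil * conv * (888/885)
= 875.36 * 0.9066 * 888 / 885
= 796.2916 g
Y = m_FAME / oil * 100 = conv * (888/885) * 100
= 0.9066 * 888 / 885 * 100
= 90.97%

796.2916 g FAME; Y = 90.97%


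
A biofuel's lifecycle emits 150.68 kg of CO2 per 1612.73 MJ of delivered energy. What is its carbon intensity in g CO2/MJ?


CI = CO2 * 1000 / E
= 150.68 * 1000 / 1612.73
= 93.4316 g CO2/MJ

93.4316 g CO2/MJ


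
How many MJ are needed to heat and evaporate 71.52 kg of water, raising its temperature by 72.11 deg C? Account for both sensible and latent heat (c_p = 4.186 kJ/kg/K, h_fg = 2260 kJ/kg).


E = m_water * (4.186 * dT + 2260) / 1000
= 71.52 * (4.186 * 72.11 + 2260) / 1000
= 183.2237 MJ

183.2237 MJ


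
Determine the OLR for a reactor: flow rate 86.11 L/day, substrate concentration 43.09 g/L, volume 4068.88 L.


OLR = Q * S / V
= 86.11 * 43.09 / 4068.88
= 0.9119 g/L/day

0.9119 g/L/day


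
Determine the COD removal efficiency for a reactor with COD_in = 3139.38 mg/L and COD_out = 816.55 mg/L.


eta = (COD_in - COD_out) / COD_in * 100
= (3139.38 - 816.55) / 3139.38 * 100
= 73.9901%

73.9901%


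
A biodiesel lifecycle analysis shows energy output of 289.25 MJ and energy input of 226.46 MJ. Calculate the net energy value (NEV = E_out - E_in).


NEV = E_out - E_in
= 289.25 - 226.46
= 62.7900 MJ

62.7900 MJ


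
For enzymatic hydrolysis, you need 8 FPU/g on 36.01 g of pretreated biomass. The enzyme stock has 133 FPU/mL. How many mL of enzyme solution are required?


V = dosage * m_sub / activity
V = 8 * 36.01 / 133
V = 2.1660 mL

2.1660 mL


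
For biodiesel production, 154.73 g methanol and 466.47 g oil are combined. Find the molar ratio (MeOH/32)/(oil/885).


Molar ratio = n_MeOH / n_oil = (MeOH/32) / (oil/885) = (MeOH * 885) / (32 * oil)
= (154.73 * 885) / (32 * 466.47)
= 9.1737

9.1737


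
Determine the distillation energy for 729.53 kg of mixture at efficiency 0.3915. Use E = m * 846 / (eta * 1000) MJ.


E = m * 846 / (eta * 1000)
= 729.53 * 846 / (0.3915 * 1000)
= 1576.4556 MJ

1576.4556 MJ


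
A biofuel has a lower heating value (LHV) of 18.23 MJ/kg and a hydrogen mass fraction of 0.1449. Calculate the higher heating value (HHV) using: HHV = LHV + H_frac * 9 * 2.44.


HHV = LHV + H_frac * 9 * 2.44
= 18.23 + 0.1449 * 9 * 2.44
= 21.4120 MJ/kg

21.4120 MJ/kg


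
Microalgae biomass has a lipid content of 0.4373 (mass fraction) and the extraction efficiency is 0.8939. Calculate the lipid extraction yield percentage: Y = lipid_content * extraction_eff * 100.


Y = lipid_content * extraction_eff * 100
= 0.4373 * 0.8939 * 100
= 39.0902%

39.0902%


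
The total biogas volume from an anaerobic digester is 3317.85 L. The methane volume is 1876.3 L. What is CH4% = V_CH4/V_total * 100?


CH4% = V_CH4 / V_total * 100
= 1876.3 / 3317.85 * 100
= 56.5517%

56.5517%


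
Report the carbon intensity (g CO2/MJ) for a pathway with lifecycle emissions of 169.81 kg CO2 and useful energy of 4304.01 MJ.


CI = CO2 * 1000 / E
= 169.81 * 1000 / 4304.01
= 39.4539 g CO2/MJ

39.4539 g CO2/MJ


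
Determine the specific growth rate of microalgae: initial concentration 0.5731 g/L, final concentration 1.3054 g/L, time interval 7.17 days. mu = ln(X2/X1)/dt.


mu = ln(X2/X1) / dt
= ln(1.3054/0.5731) / 7.17
= 0.1148 per day

0.1148 per day


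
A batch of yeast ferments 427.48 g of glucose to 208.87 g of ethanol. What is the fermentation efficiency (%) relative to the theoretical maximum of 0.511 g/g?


Fermentation efficiency = (actual / (0.511 * glucose)) * 100
= (208.87 / (0.511 * 427.48)) * 100
= 95.6179%

95.6179%


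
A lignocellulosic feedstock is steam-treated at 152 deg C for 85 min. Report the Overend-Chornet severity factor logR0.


logR0 = log10(t * exp((T - 100) / 14.75))
= log10(85 * exp((152 - 100) / 14.75))
= 3.4605

3.4605


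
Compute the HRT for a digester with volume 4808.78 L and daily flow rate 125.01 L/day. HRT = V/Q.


HRT = V / Q
= 4808.78 / 125.01
= 38.4672 days

38.4672 days


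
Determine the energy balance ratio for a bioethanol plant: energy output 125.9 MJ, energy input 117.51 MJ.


EROI = E_out / E_in
= 125.9 / 117.51
= 1.0714

1.0714


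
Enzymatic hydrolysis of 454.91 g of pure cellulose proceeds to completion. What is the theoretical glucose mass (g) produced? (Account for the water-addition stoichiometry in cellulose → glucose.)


glucose = cellulose * 180/162
= 454.91 * 180/162
= 505.4556 g

505.4556 g


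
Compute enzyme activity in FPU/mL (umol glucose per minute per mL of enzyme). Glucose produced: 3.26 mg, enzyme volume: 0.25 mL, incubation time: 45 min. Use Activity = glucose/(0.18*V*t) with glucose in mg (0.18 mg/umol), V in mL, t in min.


Activity = glucose_mg / (0.18 mg/umol * V_mL * t_min)
= 3.26 / (0.18 * 0.25 * 45)
= 1.6099 FPU/mL

1.6099 FPU/mL


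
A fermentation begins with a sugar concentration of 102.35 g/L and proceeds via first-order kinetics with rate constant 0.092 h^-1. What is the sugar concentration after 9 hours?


S = S0 * exp(-k * t)
S = 102.35 * exp(-0.092 * 9)
S = 44.7190 g/L

44.7190 g/L


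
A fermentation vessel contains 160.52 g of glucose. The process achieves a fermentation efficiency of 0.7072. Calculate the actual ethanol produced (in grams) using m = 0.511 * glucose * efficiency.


Actual ethanol: m = 0.511 * 160.52 * 0.7072
m = 58.0086 g

58.0086 g


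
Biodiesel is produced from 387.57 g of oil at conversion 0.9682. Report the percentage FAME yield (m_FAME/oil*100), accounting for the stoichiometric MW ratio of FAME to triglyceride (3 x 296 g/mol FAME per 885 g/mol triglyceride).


m_FAME = oil * conv * (3 * 296 / 885) = oil * conv * (888/885)
= 387.57 * 0.9682 * 888 / 885
= 376.5173 g
Y = m_FAME / oil * 100 = conv * (888/885) * 100
= 0.9682 * 888 / 885 * 100
= 97.15%

97.15%
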